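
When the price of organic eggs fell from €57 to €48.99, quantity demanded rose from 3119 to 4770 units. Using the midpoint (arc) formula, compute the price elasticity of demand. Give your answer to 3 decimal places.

ΔQ = 4770 − 3119 = 1651; ΔP = 48.99 − 57 = -8.01.
Midpoints: P̄ = 53.00, Q̄ = 3944.5.
ε = (ΔQ/ΔP)(P̄/Q̄) = (1651/-8.01)(53.00/3944.5).

-2.769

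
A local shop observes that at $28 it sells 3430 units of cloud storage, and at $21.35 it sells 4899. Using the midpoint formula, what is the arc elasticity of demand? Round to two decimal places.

-1.31

ΔQ = 4899 − 3430 = 1469; ΔP = 21.35 − 28 = -6.65.
Midpoints: P̄ = 24.68, Q̄ = 4164.5.
ε = (ΔQ/ΔP)(P̄/Q̄) = (1469/-6.65)(24.68/4164.5).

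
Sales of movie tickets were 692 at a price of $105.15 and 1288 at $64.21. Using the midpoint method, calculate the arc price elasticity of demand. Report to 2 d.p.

ΔQ = 1288 − 692 = 596; ΔP = 64.21 − 105.15 = -40.94.
Midpoints: P̄ = 84.68, Q̄ = 990.0.
ε = (ΔQ/ΔP)(P̄/Q̄) = (596/-40.94)(84.68/990.0).

-1.25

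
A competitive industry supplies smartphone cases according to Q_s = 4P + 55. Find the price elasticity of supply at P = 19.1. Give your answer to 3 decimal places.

At P = 19.1, Q_s = 131.40.
dQ_s/dP = 4.
ε_s = (dQ_s/dP)(P/Q_s) = (4)(19.1/131.40).

0.581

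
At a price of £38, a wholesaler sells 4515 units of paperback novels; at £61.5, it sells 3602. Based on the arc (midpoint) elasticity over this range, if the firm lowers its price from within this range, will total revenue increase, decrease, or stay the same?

Arc ε = (-913/23.5)(49.75/4058.5) ≈ -0.476.
|ε| = 0.48 < 1, so demand is inelastic. A price cut therefore reduces total revenue.

decrease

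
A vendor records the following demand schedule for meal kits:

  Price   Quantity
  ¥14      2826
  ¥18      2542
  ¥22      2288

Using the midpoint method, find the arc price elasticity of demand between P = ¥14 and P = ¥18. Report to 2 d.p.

At P = 14, Q = 2826; at P = 18, Q = 2542.
ΔQ = -284, ΔP = 4. Midpoints: P̄ = 16.00, Q̄ = 2684.0.
ε = (ΔQ/ΔP)(P̄/Q̄) = (-284/4)(16.00/2684.0).

-0.42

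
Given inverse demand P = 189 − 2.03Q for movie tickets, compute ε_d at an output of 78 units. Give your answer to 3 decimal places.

-0.194

At Q = 78, P = 189 − 2.03(78) = 30.66.
dP/dQ = −2.03, so dQ/dP = 1/(−2.03) = -0.493.
ε = (dQ/dP)(P/Q) = (-0.493)(30.66/78).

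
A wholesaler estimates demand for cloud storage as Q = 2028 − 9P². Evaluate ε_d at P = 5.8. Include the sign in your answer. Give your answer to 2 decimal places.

-0.35

At P = 5.8, Q = 1725.240.
dQ/dP = −18P = -104.400.
ε = (dQ/dP)(P/Q) = (-104.400)(5.8/1725.240).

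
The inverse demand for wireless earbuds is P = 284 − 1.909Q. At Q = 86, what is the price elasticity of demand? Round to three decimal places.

-0.730

At Q = 86, P = 284 − 1.909(86) = 119.83.
dP/dQ = −1.909, so dQ/dP = 1/(−1.909) = -0.524.
ε = (dQ/dP)(P/Q) = (-0.524)(119.83/86).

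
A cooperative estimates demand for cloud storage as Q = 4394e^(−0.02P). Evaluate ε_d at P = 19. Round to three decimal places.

-0.380

At P = 19, Q = 3004.887.
dQ/dP = −0.02·4394e^(−0.02P) = −0.02Q = -60.098.
ε = (dQ/dP)(P/Q) = (-60.098)(19/3004.887).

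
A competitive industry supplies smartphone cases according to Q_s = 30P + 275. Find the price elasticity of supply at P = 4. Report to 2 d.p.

0.30

At P = 4, Q_s = 395.
dQ_s/dP = 30.
ε_s = (dQ_s/dP)(P/Q_s) = (30)(4/395).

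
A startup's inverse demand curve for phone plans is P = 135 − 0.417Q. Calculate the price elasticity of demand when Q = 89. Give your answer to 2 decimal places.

At Q = 89, P = 135 − 0.417(89) = 97.89.
dP/dQ = −0.417, so dQ/dP = 1/(−0.417) = -2.398.
ε = (dQ/dP)(P/Q) = (-2.398)(97.89/89).

-2.64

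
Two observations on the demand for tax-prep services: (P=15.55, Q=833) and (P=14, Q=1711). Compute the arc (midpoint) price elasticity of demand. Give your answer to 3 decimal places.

ΔQ = 1711 − 833 = 878; ΔP = 14 − 15.55 = -1.55.
Midpoints: P̄ = 14.78, Q̄ = 1272.0.
ε = (ΔQ/ΔP)(P̄/Q̄) = (878/-1.55)(14.78/1272.0).

-6.580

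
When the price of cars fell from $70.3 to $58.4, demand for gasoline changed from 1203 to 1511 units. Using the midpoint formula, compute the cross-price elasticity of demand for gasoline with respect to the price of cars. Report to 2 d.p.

ΔQ_x = 1511 − 1203 = 308; ΔP_y = 58.4 − 70.3 = -11.9.
Midpoints: P̄_y = 64.35, Q̄_x = 1357.0.
ε_xy = (ΔQ_x/ΔP_y)(P̄_y/Q̄_x) = (308/-11.9)(64.35/1357.0).
ε_xy < 0, so the goods are complements.

-1.23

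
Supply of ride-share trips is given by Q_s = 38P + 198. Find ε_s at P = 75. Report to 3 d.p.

At P = 75, Q_s = 3048.
dQ_s/dP = 38.
ε_s = (dQ_s/dP)(P/Q_s) = (38)(75/3048).

0.935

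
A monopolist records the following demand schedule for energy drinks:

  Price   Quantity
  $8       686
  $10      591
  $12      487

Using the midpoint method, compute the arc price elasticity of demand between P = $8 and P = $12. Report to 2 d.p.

At P = 8, Q = 686; at P = 12, Q = 487.
ΔQ = -199, ΔP = 4. Midpoints: P̄ = 10.00, Q̄ = 586.5.
ε = (ΔQ/ΔP)(P̄/Q̄) = (-199/4)(10.00/586.5).

-0.85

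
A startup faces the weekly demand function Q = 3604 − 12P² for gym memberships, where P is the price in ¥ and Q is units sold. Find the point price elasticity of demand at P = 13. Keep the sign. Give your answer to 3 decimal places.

At P = 13, Q = 1576.
dQ/dP = −24P = -312.
ε = (dQ/dP)(P/Q) = (-312)(13/1576).

-2.574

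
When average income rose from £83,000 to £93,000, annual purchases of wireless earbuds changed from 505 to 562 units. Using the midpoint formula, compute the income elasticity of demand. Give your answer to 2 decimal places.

ΔQ = 57, ΔI = 10000. Midpoints: Ī = 88,000, Q̄ = 533.5.
ε_I = (ΔQ/ΔI)(Ī/Q̄) = (57/10000)(88000/533.5).

0.94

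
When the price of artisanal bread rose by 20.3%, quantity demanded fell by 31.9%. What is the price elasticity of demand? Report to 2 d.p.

ε = %ΔQ / %ΔP = (-31.9)/(20.3) = -1.571.

-1.57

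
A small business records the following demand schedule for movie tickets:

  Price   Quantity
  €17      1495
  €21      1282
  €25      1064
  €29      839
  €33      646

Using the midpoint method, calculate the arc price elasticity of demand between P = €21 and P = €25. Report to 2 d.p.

-1.07

At P = 21, Q = 1282; at P = 25, Q = 1064.
ΔQ = -218, ΔP = 4. Midpoints: P̄ = 23.00, Q̄ = 1173.0.
ε = (ΔQ/ΔP)(P̄/Q̄) = (-218/4)(23.00/1173.0).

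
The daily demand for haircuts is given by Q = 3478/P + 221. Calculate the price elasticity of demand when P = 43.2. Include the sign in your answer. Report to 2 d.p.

At P = 43.2, Q = 301.509.
dQ/dP = −3478/P² = -1.864.
ε = (dQ/dP)(P/Q) = (-1.864)(43.2/301.509).

-0.27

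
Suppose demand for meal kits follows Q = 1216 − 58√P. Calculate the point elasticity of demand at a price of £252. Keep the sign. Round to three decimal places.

-1.559

At P = 252, Q = 295.279.
dQ/dP = −58/(2√P) = -1.827.
ε = (dQ/dP)(P/Q) = (-1.827)(252/295.279).
|ε| > 1, so demand is elastic at this price.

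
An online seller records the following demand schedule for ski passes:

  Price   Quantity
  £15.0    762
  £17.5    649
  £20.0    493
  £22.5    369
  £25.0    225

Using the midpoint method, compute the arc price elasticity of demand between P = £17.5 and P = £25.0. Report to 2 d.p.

At P = 17.5, Q = 649; at P = 25.0, Q = 225.
ΔQ = -424, ΔP = 7.5. Midpoints: P̄ = 21.25, Q̄ = 437.0.
ε = (ΔQ/ΔP)(P̄/Q̄) = (-424/7.5)(21.25/437.0).

-2.75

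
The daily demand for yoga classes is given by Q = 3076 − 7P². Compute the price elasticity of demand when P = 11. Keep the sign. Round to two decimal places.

-0.76

At P = 11, Q = 2229.
dQ/dP = −14P = -154.
ε = (dQ/dP)(P/Q) = (-154)(11/2229).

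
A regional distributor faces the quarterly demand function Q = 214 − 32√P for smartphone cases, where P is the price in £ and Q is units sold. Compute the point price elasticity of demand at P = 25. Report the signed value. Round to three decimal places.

-1.481

At P = 25, Q = 54.
dQ/dP = −32/(2√P) = -3.200.
ε = (dQ/dP)(P/Q) = (-3.200)(25/54).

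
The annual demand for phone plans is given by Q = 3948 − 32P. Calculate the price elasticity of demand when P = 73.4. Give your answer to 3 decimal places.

At P = 73.4, Q = 1599.200.
dQ/dP = −32.
ε = (dQ/dP)(P/Q) = (-32)(73.4/1599.200).

-1.469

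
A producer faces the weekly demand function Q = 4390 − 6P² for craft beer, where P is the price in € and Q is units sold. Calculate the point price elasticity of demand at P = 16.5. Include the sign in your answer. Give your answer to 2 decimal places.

At P = 16.5, Q = 2756.500.
dQ/dP = −12P = -198.
ε = (dQ/dP)(P/Q) = (-198)(16.5/2756.500).

-1.19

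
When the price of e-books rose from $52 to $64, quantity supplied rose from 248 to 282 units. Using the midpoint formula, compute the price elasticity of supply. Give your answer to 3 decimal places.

0.620

ΔQ = 282 − 248 = 34; ΔP = 64 − 52 = 12.
Midpoints: P̄ = 58.00, Q̄ = 265.0.
ε_s = (ΔQ/ΔP)(P̄/Q̄) = (34/12)(58.00/265.0).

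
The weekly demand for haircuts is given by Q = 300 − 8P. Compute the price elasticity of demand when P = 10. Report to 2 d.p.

At P = 10, Q = 220.
dQ/dP = −8.
ε = (dQ/dP)(P/Q) = (-8)(10/220).

-0.36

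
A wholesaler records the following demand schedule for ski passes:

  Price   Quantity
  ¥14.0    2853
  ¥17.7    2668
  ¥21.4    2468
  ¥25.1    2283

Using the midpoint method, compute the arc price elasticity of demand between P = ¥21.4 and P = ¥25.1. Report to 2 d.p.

-0.49

At P = 21.4, Q = 2468; at P = 25.1, Q = 2283.
ΔQ = -185, ΔP = 3.7. Midpoints: P̄ = 23.25, Q̄ = 2375.5.
ε = (ΔQ/ΔP)(P̄/Q̄) = (-185/3.7)(23.25/2375.5).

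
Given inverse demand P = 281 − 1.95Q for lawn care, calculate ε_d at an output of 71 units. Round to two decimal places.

At Q = 71, P = 281 − 1.95(71) = 142.55.
dP/dQ = −1.95, so dQ/dP = 1/(−1.95) = -0.513.
ε = (dQ/dP)(P/Q) = (-0.513)(142.55/71).

-1.03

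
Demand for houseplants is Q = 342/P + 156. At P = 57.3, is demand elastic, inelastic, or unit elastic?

inelastic

Q = 161.969, dQ/dP = -0.104.
ε = (dQ/dP)(P/Q) ≈ -0.037.
|ε| = 0.04 < 1.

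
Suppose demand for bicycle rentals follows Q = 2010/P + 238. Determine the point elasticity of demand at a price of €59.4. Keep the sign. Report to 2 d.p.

At P = 59.4, Q = 271.838.
dQ/dP = −2010/P² = -0.570.
ε = (dQ/dP)(P/Q) = (-0.570)(59.4/271.838).

-0.12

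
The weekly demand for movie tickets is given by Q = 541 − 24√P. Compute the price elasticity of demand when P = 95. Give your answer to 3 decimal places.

-0.381

At P = 95, Q = 307.077.
dQ/dP = −24/(2√P) = -1.231.
ε = (dQ/dP)(P/Q) = (-1.231)(95/307.077).
|ε| < 1, so demand is inelastic at this price.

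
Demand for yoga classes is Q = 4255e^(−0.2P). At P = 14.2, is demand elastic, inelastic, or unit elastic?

Q = 248.601, dQ/dP = -49.720.
ε = (dQ/dP)(P/Q) ≈ -2.840.
|ε| = 2.84 > 1.

elastic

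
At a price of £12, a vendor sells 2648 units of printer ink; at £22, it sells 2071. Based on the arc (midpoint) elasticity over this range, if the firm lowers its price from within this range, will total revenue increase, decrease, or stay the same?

decrease

Arc ε = (-577/10)(17.00/2359.5) ≈ -0.416.
|ε| = 0.42 < 1, so demand is inelastic. A price cut therefore reduces total revenue.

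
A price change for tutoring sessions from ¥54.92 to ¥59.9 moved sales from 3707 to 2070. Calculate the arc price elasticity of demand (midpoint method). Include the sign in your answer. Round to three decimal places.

ΔQ = 2070 − 3707 = -1637; ΔP = 59.9 − 54.92 = 4.98.
Midpoints: P̄ = 57.41, Q̄ = 2888.5.
ε = (ΔQ/ΔP)(P̄/Q̄) = (-1637/4.98)(57.41/2888.5).

-6.533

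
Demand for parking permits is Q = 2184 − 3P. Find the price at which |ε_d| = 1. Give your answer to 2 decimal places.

For linear demand Q = a − bP, ε = −bP/(a − bP). |ε| = 1 when bP = a − bP, i.e. P = a/(2b).
P = 2184/(2·3) = 2184/6 = 364.0000.

364.00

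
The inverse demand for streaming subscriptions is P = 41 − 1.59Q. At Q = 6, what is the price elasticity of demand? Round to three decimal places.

-3.298

At Q = 6, P = 41 − 1.59(6) = 31.46.
dP/dQ = −1.59, so dQ/dP = 1/(−1.59) = -0.629.
ε = (dQ/dP)(P/Q) = (-0.629)(31.46/6).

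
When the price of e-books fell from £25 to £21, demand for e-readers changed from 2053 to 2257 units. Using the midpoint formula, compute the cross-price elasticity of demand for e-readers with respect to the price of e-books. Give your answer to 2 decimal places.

ΔQ_x = 2257 − 2053 = 204; ΔP_y = 21 − 25 = -4.
Midpoints: P̄_y = 23.00, Q̄_x = 2155.0.
ε_xy = (ΔQ_x/ΔP_y)(P̄_y/Q̄_x) = (204/-4)(23.00/2155.0).
ε_xy < 0, so the goods are complements.

-0.54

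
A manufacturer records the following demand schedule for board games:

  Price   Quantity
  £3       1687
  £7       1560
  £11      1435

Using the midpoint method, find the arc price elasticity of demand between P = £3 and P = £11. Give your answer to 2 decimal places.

At P = 3, Q = 1687; at P = 11, Q = 1435.
ΔQ = -252, ΔP = 8. Midpoints: P̄ = 7.00, Q̄ = 1561.0.
ε = (ΔQ/ΔP)(P̄/Q̄) = (-252/8)(7.00/1561.0).

-0.14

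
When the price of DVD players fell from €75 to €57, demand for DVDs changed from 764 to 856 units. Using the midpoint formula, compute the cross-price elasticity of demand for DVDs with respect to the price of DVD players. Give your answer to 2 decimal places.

ΔQ_x = 856 − 764 = 92; ΔP_y = 57 − 75 = -18.
Midpoints: P̄_y = 66.00, Q̄_x = 810.0.
ε_xy = (ΔQ_x/ΔP_y)(P̄_y/Q̄_x) = (92/-18)(66.00/810.0).

-0.42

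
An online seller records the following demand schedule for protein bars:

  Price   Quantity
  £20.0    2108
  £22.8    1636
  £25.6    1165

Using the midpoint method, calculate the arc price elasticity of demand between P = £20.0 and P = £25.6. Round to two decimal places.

At P = 20.0, Q = 2108; at P = 25.6, Q = 1165.
ΔQ = -943, ΔP = 5.6. Midpoints: P̄ = 22.80, Q̄ = 1636.5.
ε = (ΔQ/ΔP)(P̄/Q̄) = (-943/5.6)(22.80/1636.5).

-2.35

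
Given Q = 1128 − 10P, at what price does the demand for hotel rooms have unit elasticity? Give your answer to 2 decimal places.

56.40

For linear demand Q = a − bP, ε = −bP/(a − bP). |ε| = 1 when bP = a − bP, i.e. P = a/(2b).
P = 1128/(2·10) = 1128/20 = 56.4000.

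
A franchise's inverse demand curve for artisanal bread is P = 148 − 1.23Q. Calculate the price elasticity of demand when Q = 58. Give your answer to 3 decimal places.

At Q = 58, P = 148 − 1.23(58) = 76.66.
dP/dQ = −1.23, so dQ/dP = 1/(−1.23) = -0.813.
ε = (dQ/dP)(P/Q) = (-0.813)(76.66/58).

-1.075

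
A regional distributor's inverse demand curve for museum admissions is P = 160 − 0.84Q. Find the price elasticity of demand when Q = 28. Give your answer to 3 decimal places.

-5.803

At Q = 28, P = 160 − 0.84(28) = 136.48.
dP/dQ = −0.84, so dQ/dP = 1/(−0.84) = -1.190.
ε = (dQ/dP)(P/Q) = (-1.190)(136.48/28).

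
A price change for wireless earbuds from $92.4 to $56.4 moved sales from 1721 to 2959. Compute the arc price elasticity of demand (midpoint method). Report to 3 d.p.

-1.093

ΔQ = 2959 − 1721 = 1238; ΔP = 56.4 − 92.4 = -36.0.
Midpoints: P̄ = 74.40, Q̄ = 2340.0.
ε = (ΔQ/ΔP)(P̄/Q̄) = (1238/-36.0)(74.40/2340.0).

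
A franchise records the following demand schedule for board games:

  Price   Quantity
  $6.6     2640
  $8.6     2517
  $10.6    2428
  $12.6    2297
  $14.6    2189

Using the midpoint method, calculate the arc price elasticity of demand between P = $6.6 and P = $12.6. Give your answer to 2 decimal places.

At P = 6.6, Q = 2640; at P = 12.6, Q = 2297.
ΔQ = -343, ΔP = 6.0. Midpoints: P̄ = 9.60, Q̄ = 2468.5.
ε = (ΔQ/ΔP)(P̄/Q̄) = (-343/6.0)(9.60/2468.5).

-0.22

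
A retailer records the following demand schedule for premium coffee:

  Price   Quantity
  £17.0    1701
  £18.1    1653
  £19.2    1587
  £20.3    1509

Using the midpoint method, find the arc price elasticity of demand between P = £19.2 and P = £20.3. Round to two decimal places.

-0.90

At P = 19.2, Q = 1587; at P = 20.3, Q = 1509.
ΔQ = -78, ΔP = 1.1. Midpoints: P̄ = 19.75, Q̄ = 1548.0.
ε = (ΔQ/ΔP)(P̄/Q̄) = (-78/1.1)(19.75/1548.0).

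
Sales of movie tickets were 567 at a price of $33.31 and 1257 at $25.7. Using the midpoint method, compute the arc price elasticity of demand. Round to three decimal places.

ΔQ = 1257 − 567 = 690; ΔP = 25.7 − 33.31 = -7.61.
Midpoints: P̄ = 29.51, Q̄ = 912.0.
ε = (ΔQ/ΔP)(P̄/Q̄) = (690/-7.61)(29.51/912.0).

-2.933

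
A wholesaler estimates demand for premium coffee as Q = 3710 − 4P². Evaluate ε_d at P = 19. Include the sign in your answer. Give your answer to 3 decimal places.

At P = 19, Q = 2266.
dQ/dP = −8P = -152.
ε = (dQ/dP)(P/Q) = (-152)(19/2266).
|ε| > 1, so demand is elastic at this price.

-1.274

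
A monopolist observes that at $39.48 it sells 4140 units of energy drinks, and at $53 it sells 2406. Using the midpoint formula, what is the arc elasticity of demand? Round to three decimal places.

-1.812

ΔQ = 2406 − 4140 = -1734; ΔP = 53 − 39.48 = 13.52.
Midpoints: P̄ = 46.24, Q̄ = 3273.0.
ε = (ΔQ/ΔP)(P̄/Q̄) = (-1734/13.52)(46.24/3273.0).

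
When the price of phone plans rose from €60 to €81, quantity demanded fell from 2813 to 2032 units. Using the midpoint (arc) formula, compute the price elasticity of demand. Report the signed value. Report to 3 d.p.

ΔQ = 2032 − 2813 = -781; ΔP = 81 − 60 = 21.
Midpoints: P̄ = 70.50, Q̄ = 2422.5.
ε = (ΔQ/ΔP)(P̄/Q̄) = (-781/21)(70.50/2422.5).

-1.082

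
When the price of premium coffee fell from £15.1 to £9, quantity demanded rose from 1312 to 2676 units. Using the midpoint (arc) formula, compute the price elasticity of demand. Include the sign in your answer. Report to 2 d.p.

ΔQ = 2676 − 1312 = 1364; ΔP = 9 − 15.1 = -6.1.
Midpoints: P̄ = 12.05, Q̄ = 1994.0.
ε = (ΔQ/ΔP)(P̄/Q̄) = (1364/-6.1)(12.05/1994.0).

-1.35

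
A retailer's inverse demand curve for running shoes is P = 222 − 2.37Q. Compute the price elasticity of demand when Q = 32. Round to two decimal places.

-1.93

At Q = 32, P = 222 − 2.37(32) = 146.16.
dP/dQ = −2.37, so dQ/dP = 1/(−2.37) = -0.422.
ε = (dQ/dP)(P/Q) = (-0.422)(146.16/32).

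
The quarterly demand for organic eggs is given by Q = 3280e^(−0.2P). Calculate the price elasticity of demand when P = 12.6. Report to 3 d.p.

-2.520

At P = 12.6, Q = 263.908.
dQ/dP = −0.2·3280e^(−0.2P) = −0.2Q = -52.782.
ε = (dQ/dP)(P/Q) = (-52.782)(12.6/263.908).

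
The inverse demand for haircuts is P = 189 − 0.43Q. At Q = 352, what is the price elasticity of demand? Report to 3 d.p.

-0.249

At Q = 352, P = 189 − 0.43(352) = 37.64.
dP/dQ = −0.43, so dQ/dP = 1/(−0.43) = -2.326.
ε = (dQ/dP)(P/Q) = (-2.326)(37.64/352).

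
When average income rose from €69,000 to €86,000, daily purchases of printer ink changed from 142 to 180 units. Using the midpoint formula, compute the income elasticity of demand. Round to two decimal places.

ΔQ = 38, ΔI = 17000. Midpoints: Ī = 77,500, Q̄ = 161.0.
ε_I = (ΔQ/ΔI)(Ī/Q̄) = (38/17000)(77500/161.0).
ε_I > 0, so the good is normal.

1.08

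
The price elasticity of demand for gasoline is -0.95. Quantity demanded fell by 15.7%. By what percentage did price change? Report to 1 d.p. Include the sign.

%ΔP ≈ %ΔQ / ε = (-15.7%)/(-0.95) = 16.53%.

16.5%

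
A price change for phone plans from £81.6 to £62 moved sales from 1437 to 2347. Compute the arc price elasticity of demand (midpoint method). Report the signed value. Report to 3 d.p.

ΔQ = 2347 − 1437 = 910; ΔP = 62 − 81.6 = -19.6.
Midpoints: P̄ = 71.80, Q̄ = 1892.0.
ε = (ΔQ/ΔP)(P̄/Q̄) = (910/-19.6)(71.80/1892.0).

-1.762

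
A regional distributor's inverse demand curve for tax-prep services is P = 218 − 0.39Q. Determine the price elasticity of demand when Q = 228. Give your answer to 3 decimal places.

-1.452

At Q = 228, P = 218 − 0.39(228) = 129.08.
dP/dQ = −0.39, so dQ/dP = 1/(−0.39) = -2.564.
ε = (dQ/dP)(P/Q) = (-2.564)(129.08/228).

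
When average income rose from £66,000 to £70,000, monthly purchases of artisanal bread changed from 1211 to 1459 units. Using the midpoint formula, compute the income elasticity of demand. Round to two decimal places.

3.16

ΔQ = 248, ΔI = 4000. Midpoints: Ī = 68,000, Q̄ = 1335.0.
ε_I = (ΔQ/ΔI)(Ī/Q̄) = (248/4000)(68000/1335.0).
ε_I > 0, so the good is normal.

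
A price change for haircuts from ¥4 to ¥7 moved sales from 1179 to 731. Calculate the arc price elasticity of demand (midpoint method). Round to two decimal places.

-0.86

ΔQ = 731 − 1179 = -448; ΔP = 7 − 4 = 3.
Midpoints: P̄ = 5.50, Q̄ = 955.0.
ε = (ΔQ/ΔP)(P̄/Q̄) = (-448/3)(5.50/955.0).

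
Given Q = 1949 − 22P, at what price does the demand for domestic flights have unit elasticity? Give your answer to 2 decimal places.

For linear demand Q = a − bP, ε = −bP/(a − bP). |ε| = 1 when bP = a − bP, i.e. P = a/(2b).
P = 1949/(2·22) = 1949/44 = 44.2955.

44.30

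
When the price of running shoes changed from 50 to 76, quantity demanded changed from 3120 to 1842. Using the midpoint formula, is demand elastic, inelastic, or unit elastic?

Arc ε ≈ -1.248.
|ε| = 1.25 > 1.

elastic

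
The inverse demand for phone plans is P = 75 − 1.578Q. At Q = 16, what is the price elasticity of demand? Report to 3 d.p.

At Q = 16, P = 75 − 1.578(16) = 49.75.
dP/dQ = −1.578, so dQ/dP = 1/(−1.578) = -0.634.
ε = (dQ/dP)(P/Q) = (-0.634)(49.75/16).

-1.971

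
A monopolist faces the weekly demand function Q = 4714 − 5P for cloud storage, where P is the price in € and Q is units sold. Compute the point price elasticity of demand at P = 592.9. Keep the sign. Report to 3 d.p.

-1.694

At P = 592.9, Q = 1749.500.
dQ/dP = −5.
ε = (dQ/dP)(P/Q) = (-5)(592.9/1749.500).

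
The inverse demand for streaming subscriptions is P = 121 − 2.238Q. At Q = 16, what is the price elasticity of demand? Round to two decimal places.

-2.38

At Q = 16, P = 121 − 2.238(16) = 85.19.
dP/dQ = −2.238, so dQ/dP = 1/(−2.238) = -0.447.
ε = (dQ/dP)(P/Q) = (-0.447)(85.19/16).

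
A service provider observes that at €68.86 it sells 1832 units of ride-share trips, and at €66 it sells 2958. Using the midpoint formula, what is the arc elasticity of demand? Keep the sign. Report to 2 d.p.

ΔQ = 2958 − 1832 = 1126; ΔP = 66 − 68.86 = -2.86.
Midpoints: P̄ = 67.43, Q̄ = 2395.0.
ε = (ΔQ/ΔP)(P̄/Q̄) = (1126/-2.86)(67.43/2395.0).

-11.08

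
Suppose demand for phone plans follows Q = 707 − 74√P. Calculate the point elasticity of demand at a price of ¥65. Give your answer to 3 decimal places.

-2.702

At P = 65, Q = 110.393.
dQ/dP = −74/(2√P) = -4.589.
ε = (dQ/dP)(P/Q) = (-4.589)(65/110.393).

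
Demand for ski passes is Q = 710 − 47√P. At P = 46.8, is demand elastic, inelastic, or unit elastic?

Q = 388.471, dQ/dP = -3.435.
ε = (dQ/dP)(P/Q) ≈ -0.414.
|ε| = 0.41 < 1.

inelastic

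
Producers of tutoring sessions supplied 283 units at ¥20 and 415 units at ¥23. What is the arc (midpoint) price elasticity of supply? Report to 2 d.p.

2.71

ΔQ = 415 − 283 = 132; ΔP = 23 − 20 = 3.
Midpoints: P̄ = 21.50, Q̄ = 349.0.
ε_s = (ΔQ/ΔP)(P̄/Q̄) = (132/3)(21.50/349.0).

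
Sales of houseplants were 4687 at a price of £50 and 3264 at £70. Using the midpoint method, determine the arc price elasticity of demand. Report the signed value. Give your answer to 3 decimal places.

-1.074

ΔQ = 3264 − 4687 = -1423; ΔP = 70 − 50 = 20.
Midpoints: P̄ = 60.00, Q̄ = 3975.5.
ε = (ΔQ/ΔP)(P̄/Q̄) = (-1423/20)(60.00/3975.5).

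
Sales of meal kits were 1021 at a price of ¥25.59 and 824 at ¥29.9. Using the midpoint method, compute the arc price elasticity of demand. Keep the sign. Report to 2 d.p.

-1.37

ΔQ = 824 − 1021 = -197; ΔP = 29.9 − 25.59 = 4.31.
Midpoints: P̄ = 27.74, Q̄ = 922.5.
ε = (ΔQ/ΔP)(P̄/Q̄) = (-197/4.31)(27.74/922.5).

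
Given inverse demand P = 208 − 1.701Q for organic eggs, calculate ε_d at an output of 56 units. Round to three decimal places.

At Q = 56, P = 208 − 1.701(56) = 112.74.
dP/dQ = −1.701, so dQ/dP = 1/(−1.701) = -0.588.
ε = (dQ/dP)(P/Q) = (-0.588)(112.74/56).

-1.184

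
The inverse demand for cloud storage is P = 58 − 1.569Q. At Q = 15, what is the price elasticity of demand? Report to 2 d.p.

At Q = 15, P = 58 − 1.569(15) = 34.47.
dP/dQ = −1.569, so dQ/dP = 1/(−1.569) = -0.637.
ε = (dQ/dP)(P/Q) = (-0.637)(34.47/15).

-1.46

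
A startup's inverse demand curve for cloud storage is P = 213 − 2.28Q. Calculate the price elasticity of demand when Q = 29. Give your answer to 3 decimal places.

-2.221

At Q = 29, P = 213 − 2.28(29) = 146.88.
dP/dQ = −2.28, so dQ/dP = 1/(−2.28) = -0.439.
ε = (dQ/dP)(P/Q) = (-0.439)(146.88/29).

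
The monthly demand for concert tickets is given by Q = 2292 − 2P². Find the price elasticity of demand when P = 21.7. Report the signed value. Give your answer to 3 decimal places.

At P = 21.7, Q = 1350.220.
dQ/dP = −4P = -86.800.
ε = (dQ/dP)(P/Q) = (-86.800)(21.7/1350.220).
|ε| > 1, so demand is elastic at this price.

-1.395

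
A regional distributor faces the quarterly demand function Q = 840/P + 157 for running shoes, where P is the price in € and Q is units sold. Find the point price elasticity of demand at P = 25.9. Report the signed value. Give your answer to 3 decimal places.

-0.171

At P = 25.9, Q = 189.432.
dQ/dP = −840/P² = -1.252.
ε = (dQ/dP)(P/Q) = (-1.252)(25.9/189.432).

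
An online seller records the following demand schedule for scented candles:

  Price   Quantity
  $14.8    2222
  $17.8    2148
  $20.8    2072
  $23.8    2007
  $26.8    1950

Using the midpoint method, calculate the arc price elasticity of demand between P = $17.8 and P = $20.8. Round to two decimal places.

-0.23

At P = 17.8, Q = 2148; at P = 20.8, Q = 2072.
ΔQ = -76, ΔP = 3.0. Midpoints: P̄ = 19.30, Q̄ = 2110.0.
ε = (ΔQ/ΔP)(P̄/Q̄) = (-76/3.0)(19.30/2110.0).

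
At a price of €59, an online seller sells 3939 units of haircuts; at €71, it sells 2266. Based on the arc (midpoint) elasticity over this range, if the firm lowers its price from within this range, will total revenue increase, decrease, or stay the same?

Arc ε = (-1673/12)(65.00/3102.5) ≈ -2.921.
|ε| = 2.92 > 1, so demand is elastic. A price cut therefore raises total revenue.

increase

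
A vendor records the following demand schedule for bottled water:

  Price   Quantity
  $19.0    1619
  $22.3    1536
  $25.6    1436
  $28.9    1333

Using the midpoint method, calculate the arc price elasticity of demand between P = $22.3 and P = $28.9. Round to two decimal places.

At P = 22.3, Q = 1536; at P = 28.9, Q = 1333.
ΔQ = -203, ΔP = 6.6. Midpoints: P̄ = 25.60, Q̄ = 1434.5.
ε = (ΔQ/ΔP)(P̄/Q̄) = (-203/6.6)(25.60/1434.5).

-0.55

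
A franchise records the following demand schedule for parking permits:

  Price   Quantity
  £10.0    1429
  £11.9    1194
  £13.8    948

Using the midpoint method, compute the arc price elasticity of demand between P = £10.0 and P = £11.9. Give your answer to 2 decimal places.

-1.03

At P = 10.0, Q = 1429; at P = 11.9, Q = 1194.
ΔQ = -235, ΔP = 1.9. Midpoints: P̄ = 10.95, Q̄ = 1311.5.
ε = (ΔQ/ΔP)(P̄/Q̄) = (-235/1.9)(10.95/1311.5).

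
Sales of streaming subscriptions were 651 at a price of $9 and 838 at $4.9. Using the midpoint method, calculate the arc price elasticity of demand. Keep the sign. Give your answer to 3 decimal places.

-0.426

ΔQ = 838 − 651 = 187; ΔP = 4.9 − 9 = -4.1.
Midpoints: P̄ = 6.95, Q̄ = 744.5.
ε = (ΔQ/ΔP)(P̄/Q̄) = (187/-4.1)(6.95/744.5).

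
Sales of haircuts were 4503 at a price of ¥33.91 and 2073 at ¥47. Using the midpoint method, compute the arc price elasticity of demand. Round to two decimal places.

-2.28

ΔQ = 2073 − 4503 = -2430; ΔP = 47 − 33.91 = 13.09.
Midpoints: P̄ = 40.45, Q̄ = 3288.0.
ε = (ΔQ/ΔP)(P̄/Q̄) = (-2430/13.09)(40.45/3288.0).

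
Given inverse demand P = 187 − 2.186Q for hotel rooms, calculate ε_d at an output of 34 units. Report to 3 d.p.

At Q = 34, P = 187 − 2.186(34) = 112.68.
dP/dQ = −2.186, so dQ/dP = 1/(−2.186) = -0.457.
ε = (dQ/dP)(P/Q) = (-0.457)(112.68/34).

-1.516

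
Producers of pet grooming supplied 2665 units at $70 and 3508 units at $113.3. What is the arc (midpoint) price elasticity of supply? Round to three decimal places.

ΔQ = 3508 − 2665 = 843; ΔP = 113.3 − 70 = 43.3.
Midpoints: P̄ = 91.65, Q̄ = 3086.5.
ε_s = (ΔQ/ΔP)(P̄/Q̄) = (843/43.3)(91.65/3086.5).

0.578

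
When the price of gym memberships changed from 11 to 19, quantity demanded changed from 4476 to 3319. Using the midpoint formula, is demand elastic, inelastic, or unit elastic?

inelastic

Arc ε ≈ -0.557.
|ε| = 0.56 < 1.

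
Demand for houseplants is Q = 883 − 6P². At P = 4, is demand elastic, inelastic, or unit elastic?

inelastic

Q = 787, dQ/dP = -48.
ε = (dQ/dP)(P/Q) ≈ -0.244.
|ε| = 0.24 < 1.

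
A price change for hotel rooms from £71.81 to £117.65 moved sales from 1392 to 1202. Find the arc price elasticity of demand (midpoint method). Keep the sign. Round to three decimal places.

-0.303

ΔQ = 1202 − 1392 = -190; ΔP = 117.65 − 71.81 = 45.84.
Midpoints: P̄ = 94.73, Q̄ = 1297.0.
ε = (ΔQ/ΔP)(P̄/Q̄) = (-190/45.84)(94.73/1297.0).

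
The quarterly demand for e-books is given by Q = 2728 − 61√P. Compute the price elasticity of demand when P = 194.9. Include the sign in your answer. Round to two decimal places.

-0.23

At P = 194.9, Q = 1876.400.
dQ/dP = −61/(2√P) = -2.185.
ε = (dQ/dP)(P/Q) = (-2.185)(194.9/1876.400).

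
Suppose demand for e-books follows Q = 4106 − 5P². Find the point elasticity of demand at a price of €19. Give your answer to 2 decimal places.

-1.57

At P = 19, Q = 2301.
dQ/dP = −10P = -190.
ε = (dQ/dP)(P/Q) = (-190)(19/2301).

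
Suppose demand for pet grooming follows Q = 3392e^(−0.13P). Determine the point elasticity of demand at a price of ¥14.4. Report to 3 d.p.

At P = 14.4, Q = 521.743.
dQ/dP = −0.13·3392e^(−0.13P) = −0.13Q = -67.827.
ε = (dQ/dP)(P/Q) = (-67.827)(14.4/521.743).

-1.872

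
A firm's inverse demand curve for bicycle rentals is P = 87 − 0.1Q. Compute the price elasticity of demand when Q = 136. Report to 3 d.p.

At Q = 136, P = 87 − 0.1(136) = 73.40.
dP/dQ = −0.1, so dQ/dP = 1/(−0.1) = -10.000.
ε = (dQ/dP)(P/Q) = (-10.000)(73.40/136).

-5.397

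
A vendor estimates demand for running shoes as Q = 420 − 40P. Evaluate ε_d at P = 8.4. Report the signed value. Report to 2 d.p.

At P = 8.4, Q = 84.
dQ/dP = −40.
ε = (dQ/dP)(P/Q) = (-40)(8.4/84).
|ε| > 1, so demand is elastic at this price.

-4.00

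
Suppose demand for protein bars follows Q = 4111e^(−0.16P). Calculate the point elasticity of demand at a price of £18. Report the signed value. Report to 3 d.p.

-2.880

At P = 18, Q = 230.770.
dQ/dP = −0.16·4111e^(−0.16P) = −0.16Q = -36.923.
ε = (dQ/dP)(P/Q) = (-36.923)(18/230.770).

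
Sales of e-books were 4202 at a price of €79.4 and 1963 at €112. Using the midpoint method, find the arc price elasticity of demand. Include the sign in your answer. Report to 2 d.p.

-2.13

ΔQ = 1963 − 4202 = -2239; ΔP = 112 − 79.4 = 32.6.
Midpoints: P̄ = 95.70, Q̄ = 3082.5.
ε = (ΔQ/ΔP)(P̄/Q̄) = (-2239/32.6)(95.70/3082.5).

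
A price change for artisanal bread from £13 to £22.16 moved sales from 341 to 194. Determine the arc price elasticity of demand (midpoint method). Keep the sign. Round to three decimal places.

ΔQ = 194 − 341 = -147; ΔP = 22.16 − 13 = 9.16.
Midpoints: P̄ = 17.58, Q̄ = 267.5.
ε = (ΔQ/ΔP)(P̄/Q̄) = (-147/9.16)(17.58/267.5).

-1.055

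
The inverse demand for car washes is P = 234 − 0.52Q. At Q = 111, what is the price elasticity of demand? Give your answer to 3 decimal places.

At Q = 111, P = 234 − 0.52(111) = 176.28.
dP/dQ = −0.52, so dQ/dP = 1/(−0.52) = -1.923.
ε = (dQ/dP)(P/Q) = (-1.923)(176.28/111).

-3.054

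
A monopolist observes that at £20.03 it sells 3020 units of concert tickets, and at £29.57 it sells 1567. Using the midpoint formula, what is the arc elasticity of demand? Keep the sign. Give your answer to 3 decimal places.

-1.647

ΔQ = 1567 − 3020 = -1453; ΔP = 29.57 − 20.03 = 9.54.
Midpoints: P̄ = 24.80, Q̄ = 2293.5.
ε = (ΔQ/ΔP)(P̄/Q̄) = (-1453/9.54)(24.80/2293.5).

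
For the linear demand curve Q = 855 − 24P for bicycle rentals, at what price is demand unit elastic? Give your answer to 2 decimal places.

17.81

For linear demand Q = a − bP, ε = −bP/(a − bP). |ε| = 1 when bP = a − bP, i.e. P = a/(2b).
P = 855/(2·24) = 855/48 = 17.8125.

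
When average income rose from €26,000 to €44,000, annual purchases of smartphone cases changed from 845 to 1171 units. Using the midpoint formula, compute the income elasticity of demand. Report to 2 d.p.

0.63

ΔQ = 326, ΔI = 18000. Midpoints: Ī = 35,000, Q̄ = 1008.0.
ε_I = (ΔQ/ΔI)(Ī/Q̄) = (326/18000)(35000/1008.0).
ε_I > 0, so the good is normal.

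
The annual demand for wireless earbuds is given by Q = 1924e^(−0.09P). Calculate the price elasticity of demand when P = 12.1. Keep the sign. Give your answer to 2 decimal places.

At P = 12.1, Q = 647.528.
dQ/dP = −0.09·1924e^(−0.09P) = −0.09Q = -58.277.
ε = (dQ/dP)(P/Q) = (-58.277)(12.1/647.528).
|ε| > 1, so demand is elastic at this price.

-1.09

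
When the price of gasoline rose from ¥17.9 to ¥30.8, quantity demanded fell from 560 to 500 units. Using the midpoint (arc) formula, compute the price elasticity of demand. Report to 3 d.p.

-0.214

ΔQ = 500 − 560 = -60; ΔP = 30.8 − 17.9 = 12.9.
Midpoints: P̄ = 24.35, Q̄ = 530.0.
ε = (ΔQ/ΔP)(P̄/Q̄) = (-60/12.9)(24.35/530.0).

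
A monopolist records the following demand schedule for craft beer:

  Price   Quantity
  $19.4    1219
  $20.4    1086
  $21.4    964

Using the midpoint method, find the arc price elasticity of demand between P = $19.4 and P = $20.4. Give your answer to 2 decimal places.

-2.30

At P = 19.4, Q = 1219; at P = 20.4, Q = 1086.
ΔQ = -133, ΔP = 1.0. Midpoints: P̄ = 19.90, Q̄ = 1152.5.
ε = (ΔQ/ΔP)(P̄/Q̄) = (-133/1.0)(19.90/1152.5).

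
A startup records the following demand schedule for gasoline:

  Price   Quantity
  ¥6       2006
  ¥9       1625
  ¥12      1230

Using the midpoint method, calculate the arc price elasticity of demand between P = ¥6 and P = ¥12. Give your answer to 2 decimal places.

At P = 6, Q = 2006; at P = 12, Q = 1230.
ΔQ = -776, ΔP = 6. Midpoints: P̄ = 9.00, Q̄ = 1618.0.
ε = (ΔQ/ΔP)(P̄/Q̄) = (-776/6)(9.00/1618.0).

-0.72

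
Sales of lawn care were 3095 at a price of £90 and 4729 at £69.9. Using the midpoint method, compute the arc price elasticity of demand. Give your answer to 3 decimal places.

-1.661

ΔQ = 4729 − 3095 = 1634; ΔP = 69.9 − 90 = -20.1.
Midpoints: P̄ = 79.95, Q̄ = 3912.0.
ε = (ΔQ/ΔP)(P̄/Q̄) = (1634/-20.1)(79.95/3912.0).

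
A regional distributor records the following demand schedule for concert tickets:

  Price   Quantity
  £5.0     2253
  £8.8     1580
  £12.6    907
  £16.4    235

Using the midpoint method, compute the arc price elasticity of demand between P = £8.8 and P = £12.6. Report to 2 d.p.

-1.52

At P = 8.8, Q = 1580; at P = 12.6, Q = 907.
ΔQ = -673, ΔP = 3.8. Midpoints: P̄ = 10.70, Q̄ = 1243.5.
ε = (ΔQ/ΔP)(P̄/Q̄) = (-673/3.8)(10.70/1243.5).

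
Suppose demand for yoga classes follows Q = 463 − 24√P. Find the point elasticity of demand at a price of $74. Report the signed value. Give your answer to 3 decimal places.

At P = 74, Q = 256.544.
dQ/dP = −24/(2√P) = -1.395.
ε = (dQ/dP)(P/Q) = (-1.395)(74/256.544).

-0.402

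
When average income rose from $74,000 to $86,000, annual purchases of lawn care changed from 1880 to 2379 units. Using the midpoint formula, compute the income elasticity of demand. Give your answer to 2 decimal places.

ΔQ = 499, ΔI = 12000. Midpoints: Ī = 80,000, Q̄ = 2129.5.
ε_I = (ΔQ/ΔI)(Ī/Q̄) = (499/12000)(80000/2129.5).
ε_I > 0, so the good is normal.

1.56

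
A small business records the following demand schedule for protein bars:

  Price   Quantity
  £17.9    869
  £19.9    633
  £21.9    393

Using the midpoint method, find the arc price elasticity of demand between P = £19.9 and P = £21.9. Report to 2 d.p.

-4.89

At P = 19.9, Q = 633; at P = 21.9, Q = 393.
ΔQ = -240, ΔP = 2.0. Midpoints: P̄ = 20.90, Q̄ = 513.0.
ε = (ΔQ/ΔP)(P̄/Q̄) = (-240/2.0)(20.90/513.0).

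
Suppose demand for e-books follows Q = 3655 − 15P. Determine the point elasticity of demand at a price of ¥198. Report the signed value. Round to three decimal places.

-4.336

At P = 198, Q = 685.
dQ/dP = −15.
ε = (dQ/dP)(P/Q) = (-15)(198/685).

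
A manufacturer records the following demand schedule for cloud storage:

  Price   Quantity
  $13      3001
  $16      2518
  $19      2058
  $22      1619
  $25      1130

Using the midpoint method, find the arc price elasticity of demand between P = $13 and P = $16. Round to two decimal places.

-0.85

At P = 13, Q = 3001; at P = 16, Q = 2518.
ΔQ = -483, ΔP = 3. Midpoints: P̄ = 14.50, Q̄ = 2759.5.
ε = (ΔQ/ΔP)(P̄/Q̄) = (-483/3)(14.50/2759.5).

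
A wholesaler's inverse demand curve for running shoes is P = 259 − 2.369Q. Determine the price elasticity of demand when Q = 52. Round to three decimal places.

At Q = 52, P = 259 − 2.369(52) = 135.81.
dP/dQ = −2.369, so dQ/dP = 1/(−2.369) = -0.422.
ε = (dQ/dP)(P/Q) = (-0.422)(135.81/52).

-1.102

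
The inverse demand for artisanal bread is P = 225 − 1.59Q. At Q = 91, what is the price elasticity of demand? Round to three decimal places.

-0.555

At Q = 91, P = 225 − 1.59(91) = 80.31.
dP/dQ = −1.59, so dQ/dP = 1/(−1.59) = -0.629.
ε = (dQ/dP)(P/Q) = (-0.629)(80.31/91).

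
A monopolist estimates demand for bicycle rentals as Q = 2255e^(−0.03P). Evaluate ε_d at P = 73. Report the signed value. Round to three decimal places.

At P = 73, Q = 252.372.
dQ/dP = −0.03·2255e^(−0.03P) = −0.03Q = -7.571.
ε = (dQ/dP)(P/Q) = (-7.571)(73/252.372).

-2.190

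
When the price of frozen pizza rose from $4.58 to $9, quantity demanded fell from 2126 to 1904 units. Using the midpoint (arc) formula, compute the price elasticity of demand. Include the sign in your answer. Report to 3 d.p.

-0.169

ΔQ = 1904 − 2126 = -222; ΔP = 9 − 4.58 = 4.42.
Midpoints: P̄ = 6.79, Q̄ = 2015.0.
ε = (ΔQ/ΔP)(P̄/Q̄) = (-222/4.42)(6.79/2015.0).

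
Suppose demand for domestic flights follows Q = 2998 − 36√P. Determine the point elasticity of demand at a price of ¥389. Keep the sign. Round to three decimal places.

-0.155

At P = 389, Q = 2287.969.
dQ/dP = −36/(2√P) = -0.913.
ε = (dQ/dP)(P/Q) = (-0.913)(389/2287.969).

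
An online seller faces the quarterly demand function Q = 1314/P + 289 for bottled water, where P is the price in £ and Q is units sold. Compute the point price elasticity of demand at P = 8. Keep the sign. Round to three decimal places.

At P = 8, Q = 453.250.
dQ/dP = −1314/P² = -20.531.
ε = (dQ/dP)(P/Q) = (-20.531)(8/453.250).

-0.362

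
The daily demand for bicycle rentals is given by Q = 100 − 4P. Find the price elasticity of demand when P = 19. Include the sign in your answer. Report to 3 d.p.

-3.167

At P = 19, Q = 24.
dQ/dP = −4.
ε = (dQ/dP)(P/Q) = (-4)(19/24).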